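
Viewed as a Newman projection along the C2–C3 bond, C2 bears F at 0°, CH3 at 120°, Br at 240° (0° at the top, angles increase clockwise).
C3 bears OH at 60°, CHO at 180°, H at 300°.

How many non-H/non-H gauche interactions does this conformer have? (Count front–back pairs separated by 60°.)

Non-H gauche pairs: F(0°)/OH(60°); CH3(120°)/OH(60°); CH3(120°)/CHO(180°); Br(240°)/CHO(180°) — 4 interactions.

4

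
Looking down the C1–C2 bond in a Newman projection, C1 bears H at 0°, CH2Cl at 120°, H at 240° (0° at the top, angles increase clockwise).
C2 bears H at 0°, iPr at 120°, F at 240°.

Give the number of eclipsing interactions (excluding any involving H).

1

Non-H eclipsing pairs: CH2Cl(120°)/iPr(120°) — 1 interaction.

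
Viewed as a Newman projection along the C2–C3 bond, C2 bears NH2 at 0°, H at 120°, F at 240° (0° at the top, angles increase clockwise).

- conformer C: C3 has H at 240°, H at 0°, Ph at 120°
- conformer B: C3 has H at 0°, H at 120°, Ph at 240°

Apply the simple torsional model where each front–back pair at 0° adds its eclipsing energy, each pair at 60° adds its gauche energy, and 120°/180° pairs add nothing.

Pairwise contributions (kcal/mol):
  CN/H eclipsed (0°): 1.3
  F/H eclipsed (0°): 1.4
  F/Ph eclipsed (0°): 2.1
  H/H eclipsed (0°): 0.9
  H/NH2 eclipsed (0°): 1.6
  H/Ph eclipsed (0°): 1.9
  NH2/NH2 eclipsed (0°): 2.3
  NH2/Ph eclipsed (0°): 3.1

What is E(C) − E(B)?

+0.3 kcal/mol

C (eclipsed): NH2(0°)/H(0°) eclipsed 1.6; H(120°)/Ph(120°) eclipsed 1.9; F(240°)/H(240°) eclipsed 1.4 → 4.9 kcal/mol.
B (eclipsed): NH2(0°)/H(0°) eclipsed 1.6; H(120°)/H(120°) eclipsed 0.9; F(240°)/Ph(240°) eclipsed 2.1 → 4.6 kcal/mol.
E(C) − E(B) = 4.9 − 4.6 = +0.3 kcal/mol.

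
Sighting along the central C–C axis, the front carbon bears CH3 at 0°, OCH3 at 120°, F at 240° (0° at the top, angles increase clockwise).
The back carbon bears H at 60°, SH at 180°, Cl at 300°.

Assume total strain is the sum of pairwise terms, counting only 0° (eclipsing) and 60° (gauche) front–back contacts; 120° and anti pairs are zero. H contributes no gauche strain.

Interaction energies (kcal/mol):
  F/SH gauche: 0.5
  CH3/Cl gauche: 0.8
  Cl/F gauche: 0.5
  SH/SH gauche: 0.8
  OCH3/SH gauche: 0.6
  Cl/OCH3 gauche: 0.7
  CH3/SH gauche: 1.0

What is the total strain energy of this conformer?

This conformer is staggered. CH3 at 0° is gauche with Cl at 300° (0.8); OCH3 at 120° is gauche with SH at 180° (0.6); F at 240° is gauche with SH at 180° (0.5); F at 240° is gauche with Cl at 300° (0.5). Total 2.4 kcal/mol.

2.4 kcal/mol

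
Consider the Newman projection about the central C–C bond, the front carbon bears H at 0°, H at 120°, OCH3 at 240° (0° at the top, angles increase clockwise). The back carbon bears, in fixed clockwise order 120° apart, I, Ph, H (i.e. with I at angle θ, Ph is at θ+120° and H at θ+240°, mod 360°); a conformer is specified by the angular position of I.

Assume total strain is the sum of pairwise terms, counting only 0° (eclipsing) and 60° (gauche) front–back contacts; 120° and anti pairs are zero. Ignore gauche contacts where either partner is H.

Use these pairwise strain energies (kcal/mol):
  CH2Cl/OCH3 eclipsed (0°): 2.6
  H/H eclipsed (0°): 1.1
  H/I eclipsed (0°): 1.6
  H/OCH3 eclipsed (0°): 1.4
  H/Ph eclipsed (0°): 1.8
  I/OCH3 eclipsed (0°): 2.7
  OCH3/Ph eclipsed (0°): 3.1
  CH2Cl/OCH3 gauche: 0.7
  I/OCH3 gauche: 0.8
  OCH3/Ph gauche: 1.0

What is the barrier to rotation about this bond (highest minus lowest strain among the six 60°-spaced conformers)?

5.0 kcal/mol

I at 0° (eclipsed): H(0°)/I(0°) eclipsed 1.6; H(120°)/Ph(120°) eclipsed 1.8; OCH3(240°)/H(240°) eclipsed 1.4 → 4.8 kcal/mol.
I at 60° (staggered): OCH3(240°)/Ph(180°) gauche 1.0 → 1.0 kcal/mol.
I at 120° (eclipsed): H(0°)/H(0°) eclipsed 1.1; H(120°)/I(120°) eclipsed 1.6; OCH3(240°)/Ph(240°) eclipsed 3.1 → 5.8 kcal/mol.
I at 180° (staggered): OCH3(240°)/I(180°) gauche 0.8; OCH3(240°)/Ph(300°) gauche 1.0 → 1.8 kcal/mol.
I at 240° (eclipsed): H(0°)/Ph(0°) eclipsed 1.8; H(120°)/H(120°) eclipsed 1.1; OCH3(240°)/I(240°) eclipsed 2.7 → 5.6 kcal/mol.
I at 300° (staggered): OCH3(240°)/I(300°) gauche 0.8 → 0.8 kcal/mol.
Max at 120° (5.8 kcal/mol), min at 300° (0.8 kcal/mol); barrier = 5.0 kcal/mol.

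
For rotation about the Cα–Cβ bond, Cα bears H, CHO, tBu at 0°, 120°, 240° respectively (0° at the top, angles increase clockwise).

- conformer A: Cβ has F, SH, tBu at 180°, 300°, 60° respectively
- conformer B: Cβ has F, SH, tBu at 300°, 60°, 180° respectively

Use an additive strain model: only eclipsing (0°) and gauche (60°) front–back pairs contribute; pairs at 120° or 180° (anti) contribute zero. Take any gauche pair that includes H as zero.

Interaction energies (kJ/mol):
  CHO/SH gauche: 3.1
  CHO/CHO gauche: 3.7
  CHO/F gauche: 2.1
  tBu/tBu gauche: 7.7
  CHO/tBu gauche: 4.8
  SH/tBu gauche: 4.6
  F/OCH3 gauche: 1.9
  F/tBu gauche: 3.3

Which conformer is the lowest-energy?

A

A (staggered): CHO–F gauche, CHO–tBu gauche, tBu–F gauche, tBu–SH gauche; 2.1 + 4.8 + 3.3 + 4.6 = 14.8 kJ/mol.
B (staggered): CHO–SH gauche, CHO–tBu gauche, tBu–F gauche, tBu–tBu gauche; 3.1 + 4.8 + 3.3 + 7.7 = 18.9 kJ/mol.
A has the lowest total (14.8 kJ/mol).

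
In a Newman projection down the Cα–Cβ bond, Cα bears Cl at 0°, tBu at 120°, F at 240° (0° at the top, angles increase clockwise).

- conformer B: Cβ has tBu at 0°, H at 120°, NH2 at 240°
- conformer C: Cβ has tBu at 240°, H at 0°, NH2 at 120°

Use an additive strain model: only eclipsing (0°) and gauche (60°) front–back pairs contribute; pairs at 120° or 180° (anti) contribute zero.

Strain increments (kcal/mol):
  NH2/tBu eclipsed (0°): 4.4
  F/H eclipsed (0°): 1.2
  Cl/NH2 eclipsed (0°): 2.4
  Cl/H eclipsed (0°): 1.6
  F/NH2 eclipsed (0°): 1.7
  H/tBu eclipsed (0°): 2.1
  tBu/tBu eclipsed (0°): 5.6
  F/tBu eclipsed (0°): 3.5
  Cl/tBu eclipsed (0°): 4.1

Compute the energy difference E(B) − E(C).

-1.6 kcal/mol

B is eclipsed. Cl at 0° is eclipsed with tBu at 0° (4.1); tBu at 120° is eclipsed with H at 120° (2.1); F at 240° is eclipsed with NH2 at 240° (1.7). Total 7.9 kcal/mol.
C is eclipsed. Cl at 0° is eclipsed with H at 0° (1.6); tBu at 120° is eclipsed with NH2 at 120° (4.4); F at 240° is eclipsed with tBu at 240° (3.5). Total 9.5 kcal/mol.
E(B) − E(C) = 7.9 − 9.5 = -1.6 kcal/mol.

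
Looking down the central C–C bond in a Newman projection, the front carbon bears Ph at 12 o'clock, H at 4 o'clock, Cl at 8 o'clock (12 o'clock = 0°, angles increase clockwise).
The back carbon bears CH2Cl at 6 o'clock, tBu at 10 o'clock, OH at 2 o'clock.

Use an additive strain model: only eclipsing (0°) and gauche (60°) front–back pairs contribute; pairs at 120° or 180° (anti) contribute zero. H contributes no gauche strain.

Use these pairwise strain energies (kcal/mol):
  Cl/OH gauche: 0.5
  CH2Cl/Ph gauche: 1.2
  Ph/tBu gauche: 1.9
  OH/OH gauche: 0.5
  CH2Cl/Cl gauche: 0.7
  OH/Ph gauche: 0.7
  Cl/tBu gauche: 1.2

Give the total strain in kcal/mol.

This conformer is staggered. Ph at 0° is gauche with tBu at 300° (1.9); Ph at 0° is gauche with OH at 60° (0.7); Cl at 240° is gauche with CH2Cl at 180° (0.7); Cl at 240° is gauche with tBu at 300° (1.2). Total 4.5 kcal/mol.

4.5 kcal/mol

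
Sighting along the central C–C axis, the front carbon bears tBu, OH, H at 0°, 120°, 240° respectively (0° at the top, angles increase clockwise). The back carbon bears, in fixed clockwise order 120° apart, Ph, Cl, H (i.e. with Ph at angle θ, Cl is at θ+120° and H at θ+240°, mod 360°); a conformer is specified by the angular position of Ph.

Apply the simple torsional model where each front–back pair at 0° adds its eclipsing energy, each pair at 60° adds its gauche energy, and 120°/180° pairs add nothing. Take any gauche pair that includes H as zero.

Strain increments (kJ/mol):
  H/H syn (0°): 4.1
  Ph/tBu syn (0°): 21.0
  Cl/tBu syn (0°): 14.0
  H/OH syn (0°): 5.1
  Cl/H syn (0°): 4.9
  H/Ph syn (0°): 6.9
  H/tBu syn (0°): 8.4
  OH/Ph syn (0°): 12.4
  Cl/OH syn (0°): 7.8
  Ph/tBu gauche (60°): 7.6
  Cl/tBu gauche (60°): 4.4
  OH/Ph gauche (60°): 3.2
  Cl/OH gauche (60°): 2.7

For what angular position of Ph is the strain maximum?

0°

Ph at 0° (eclipsed): tBu(0°)/Ph(0°) eclipsed 21.0; OH(120°)/Cl(120°) eclipsed 7.8; H(240°)/H(240°) eclipsed 4.1 → 32.9 kJ/mol.
Ph at 60° (staggered): tBu(0°)/Ph(60°) gauche 7.6; OH(120°)/Ph(60°) gauche 3.2; OH(120°)/Cl(180°) gauche 2.7 → 13.5 kJ/mol.
Ph at 120° (eclipsed): tBu(0°)/H(0°) eclipsed 8.4; OH(120°)/Ph(120°) eclipsed 12.4; H(240°)/Cl(240°) eclipsed 4.9 → 25.7 kJ/mol.
Ph at 180° (staggered): tBu(0°)/Cl(300°) gauche 4.4; OH(120°)/Ph(180°) gauche 3.2 → 7.6 kJ/mol.
Ph at 240° (eclipsed): tBu(0°)/Cl(0°) eclipsed 14.0; OH(120°)/H(120°) eclipsed 5.1; H(240°)/Ph(240°) eclipsed 6.9 → 26.0 kJ/mol.
Ph at 300° (staggered): tBu(0°)/Ph(300°) gauche 7.6; tBu(0°)/Cl(60°) gauche 4.4; OH(120°)/Cl(60°) gauche 2.7 → 14.7 kJ/mol.
The maximum (32.9 kJ/mol) occurs with Ph at 0°.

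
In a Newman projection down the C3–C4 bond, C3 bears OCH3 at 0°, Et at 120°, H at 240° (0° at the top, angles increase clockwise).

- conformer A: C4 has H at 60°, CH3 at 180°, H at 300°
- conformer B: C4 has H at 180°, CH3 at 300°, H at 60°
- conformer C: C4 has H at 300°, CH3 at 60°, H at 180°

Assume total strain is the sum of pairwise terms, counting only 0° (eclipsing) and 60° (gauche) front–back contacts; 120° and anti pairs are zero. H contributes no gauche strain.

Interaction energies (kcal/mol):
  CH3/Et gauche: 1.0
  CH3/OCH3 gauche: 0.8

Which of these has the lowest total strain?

B

A is staggered. Et at 120° is gauche with CH3 at 180° (1.0). Total 1.0 kcal/mol.
B is staggered. OCH3 at 0° is gauche with CH3 at 300° (0.8). Total 0.8 kcal/mol.
C is staggered. OCH3 at 0° is gauche with CH3 at 60° (0.8); Et at 120° is gauche with CH3 at 60° (1.0). Total 1.8 kcal/mol.
B has the lowest total (0.8 kcal/mol).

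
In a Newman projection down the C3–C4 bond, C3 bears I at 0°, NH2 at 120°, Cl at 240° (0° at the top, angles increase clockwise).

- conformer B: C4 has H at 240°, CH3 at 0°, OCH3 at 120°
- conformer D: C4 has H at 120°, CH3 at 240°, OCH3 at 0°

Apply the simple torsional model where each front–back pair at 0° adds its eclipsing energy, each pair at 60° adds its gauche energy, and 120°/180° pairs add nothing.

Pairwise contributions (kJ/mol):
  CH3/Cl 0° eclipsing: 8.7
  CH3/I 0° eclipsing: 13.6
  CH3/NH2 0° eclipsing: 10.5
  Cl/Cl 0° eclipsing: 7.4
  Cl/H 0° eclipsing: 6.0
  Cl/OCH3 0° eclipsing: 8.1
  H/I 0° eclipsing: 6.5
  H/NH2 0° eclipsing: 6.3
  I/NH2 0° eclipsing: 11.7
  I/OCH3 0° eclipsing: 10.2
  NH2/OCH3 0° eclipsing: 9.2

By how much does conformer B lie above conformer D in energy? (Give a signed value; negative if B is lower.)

+3.6 kJ/mol

B (eclipsed): I–CH3 eclipsed, NH2–OCH3 eclipsed, Cl–H eclipsed; 13.6 + 9.2 + 6.0 = 28.8 kJ/mol.
D (eclipsed): I–OCH3 eclipsed, NH2–H eclipsed, Cl–CH3 eclipsed; 10.2 + 6.3 + 8.7 = 25.2 kJ/mol.
E(B) − E(D) = 28.8 − 25.2 = +3.6 kJ/mol.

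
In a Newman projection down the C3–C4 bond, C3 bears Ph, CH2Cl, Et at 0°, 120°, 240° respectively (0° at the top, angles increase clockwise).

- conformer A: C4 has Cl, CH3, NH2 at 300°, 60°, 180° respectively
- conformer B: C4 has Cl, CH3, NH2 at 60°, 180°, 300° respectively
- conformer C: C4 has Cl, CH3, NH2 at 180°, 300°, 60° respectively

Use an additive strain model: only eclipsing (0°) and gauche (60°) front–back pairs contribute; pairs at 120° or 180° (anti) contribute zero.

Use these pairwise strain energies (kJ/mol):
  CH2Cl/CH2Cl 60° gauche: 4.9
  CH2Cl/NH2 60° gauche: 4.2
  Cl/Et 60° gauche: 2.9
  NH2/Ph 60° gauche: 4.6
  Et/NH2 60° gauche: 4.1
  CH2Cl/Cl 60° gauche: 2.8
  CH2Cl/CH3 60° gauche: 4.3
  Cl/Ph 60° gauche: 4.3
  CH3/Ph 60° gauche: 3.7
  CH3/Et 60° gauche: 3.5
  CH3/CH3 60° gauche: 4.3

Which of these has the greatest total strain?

A (staggered): Ph(0°)/Cl(300°) gauche 4.3; Ph(0°)/CH3(60°) gauche 3.7; CH2Cl(120°)/CH3(60°) gauche 4.3; CH2Cl(120°)/NH2(180°) gauche 4.2; Et(240°)/Cl(300°) gauche 2.9; Et(240°)/NH2(180°) gauche 4.1 → 23.5 kJ/mol.
B (staggered): Ph(0°)/Cl(60°) gauche 4.3; Ph(0°)/NH2(300°) gauche 4.6; CH2Cl(120°)/Cl(60°) gauche 2.8; CH2Cl(120°)/CH3(180°) gauche 4.3; Et(240°)/CH3(180°) gauche 3.5; Et(240°)/NH2(300°) gauche 4.1 → 23.6 kJ/mol.
C (staggered): Ph(0°)/CH3(300°) gauche 3.7; Ph(0°)/NH2(60°) gauche 4.6; CH2Cl(120°)/Cl(180°) gauche 2.8; CH2Cl(120°)/NH2(60°) gauche 4.2; Et(240°)/Cl(180°) gauche 2.9; Et(240°)/CH3(300°) gauche 3.5 → 21.7 kJ/mol.
B has the highest total (23.6 kJ/mol).

B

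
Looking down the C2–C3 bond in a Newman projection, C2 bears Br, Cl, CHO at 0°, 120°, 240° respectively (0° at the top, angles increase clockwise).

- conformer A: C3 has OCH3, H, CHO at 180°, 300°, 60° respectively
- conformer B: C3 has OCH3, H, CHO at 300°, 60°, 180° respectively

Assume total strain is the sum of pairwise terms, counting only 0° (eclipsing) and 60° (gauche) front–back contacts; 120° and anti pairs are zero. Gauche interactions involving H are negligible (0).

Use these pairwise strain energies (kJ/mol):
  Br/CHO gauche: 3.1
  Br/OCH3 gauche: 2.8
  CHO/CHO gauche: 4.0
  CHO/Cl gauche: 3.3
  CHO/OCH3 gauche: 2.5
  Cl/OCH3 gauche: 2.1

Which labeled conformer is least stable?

B

A (staggered): Br(0°)/CHO(60°) gauche 3.1; Cl(120°)/OCH3(180°) gauche 2.1; Cl(120°)/CHO(60°) gauche 3.3; CHO(240°)/OCH3(180°) gauche 2.5 → 11.0 kJ/mol.
B (staggered): Br(0°)/OCH3(300°) gauche 2.8; Cl(120°)/CHO(180°) gauche 3.3; CHO(240°)/OCH3(300°) gauche 2.5; CHO(240°)/CHO(180°) gauche 4.0 → 12.6 kJ/mol.
B has the highest total (12.6 kJ/mol).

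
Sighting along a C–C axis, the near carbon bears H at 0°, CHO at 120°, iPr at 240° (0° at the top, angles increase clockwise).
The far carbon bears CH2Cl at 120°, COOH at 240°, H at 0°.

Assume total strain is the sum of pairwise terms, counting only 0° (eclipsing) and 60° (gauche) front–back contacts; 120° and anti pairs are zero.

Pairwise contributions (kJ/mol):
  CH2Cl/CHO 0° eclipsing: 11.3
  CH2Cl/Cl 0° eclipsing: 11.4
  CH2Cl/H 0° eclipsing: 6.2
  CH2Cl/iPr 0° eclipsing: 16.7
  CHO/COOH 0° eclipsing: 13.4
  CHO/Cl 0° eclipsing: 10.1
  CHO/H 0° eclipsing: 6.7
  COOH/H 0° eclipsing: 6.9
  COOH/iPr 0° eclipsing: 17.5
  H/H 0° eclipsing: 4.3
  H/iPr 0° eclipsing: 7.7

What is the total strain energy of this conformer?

This conformer is eclipsed. H at 0° is eclipsed with H at 0° (4.3); CHO at 120° is eclipsed with CH2Cl at 120° (11.3); iPr at 240° is eclipsed with COOH at 240° (17.5). Total 33.1 kJ/mol.

33.1 kJ/mol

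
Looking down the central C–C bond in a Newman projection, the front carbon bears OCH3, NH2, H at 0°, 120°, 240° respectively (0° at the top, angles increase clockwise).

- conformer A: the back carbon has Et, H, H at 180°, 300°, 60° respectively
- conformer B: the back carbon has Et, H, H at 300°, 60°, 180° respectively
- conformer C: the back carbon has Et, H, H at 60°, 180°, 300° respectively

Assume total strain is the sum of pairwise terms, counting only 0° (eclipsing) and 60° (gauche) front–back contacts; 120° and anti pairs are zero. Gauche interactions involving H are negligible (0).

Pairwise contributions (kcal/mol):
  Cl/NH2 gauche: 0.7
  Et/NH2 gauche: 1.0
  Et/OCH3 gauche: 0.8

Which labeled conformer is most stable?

A (staggered): NH2–Et gauche; 1.0 = 1.0 kcal/mol.
B (staggered): OCH3–Et gauche; 0.8 = 0.8 kcal/mol.
C (staggered): OCH3–Et gauche, NH2–Et gauche; 0.8 + 1.0 = 1.8 kcal/mol.
B has the lowest total (0.8 kcal/mol).

B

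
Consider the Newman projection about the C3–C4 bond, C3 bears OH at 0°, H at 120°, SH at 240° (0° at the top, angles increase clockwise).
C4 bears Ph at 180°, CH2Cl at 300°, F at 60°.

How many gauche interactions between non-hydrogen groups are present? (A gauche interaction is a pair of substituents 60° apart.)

4

Non-H gauche pairs: OH(0°)/CH2Cl(300°); OH(0°)/F(60°); SH(240°)/Ph(180°); SH(240°)/CH2Cl(300°) — 4 interactions.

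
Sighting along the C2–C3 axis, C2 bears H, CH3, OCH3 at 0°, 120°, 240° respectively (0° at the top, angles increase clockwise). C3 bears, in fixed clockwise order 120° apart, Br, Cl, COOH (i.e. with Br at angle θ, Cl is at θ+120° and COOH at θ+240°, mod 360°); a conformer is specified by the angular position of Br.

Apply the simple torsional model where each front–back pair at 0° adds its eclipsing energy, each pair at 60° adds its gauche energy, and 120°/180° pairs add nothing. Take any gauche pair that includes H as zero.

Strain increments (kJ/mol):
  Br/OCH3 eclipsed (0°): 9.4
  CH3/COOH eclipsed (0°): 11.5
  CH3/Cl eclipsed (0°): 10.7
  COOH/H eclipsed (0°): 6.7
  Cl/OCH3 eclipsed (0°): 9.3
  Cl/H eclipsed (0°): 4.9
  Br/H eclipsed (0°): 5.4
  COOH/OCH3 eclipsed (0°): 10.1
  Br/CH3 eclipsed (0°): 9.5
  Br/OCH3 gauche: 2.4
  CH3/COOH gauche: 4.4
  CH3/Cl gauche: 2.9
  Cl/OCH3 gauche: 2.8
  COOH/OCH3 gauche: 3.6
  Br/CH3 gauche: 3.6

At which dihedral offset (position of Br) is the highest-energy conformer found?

0°

Br at 0° (eclipsed): H–Br eclipsed, CH3–Cl eclipsed, OCH3–COOH eclipsed; 5.4 + 10.7 + 10.1 = 26.2 kJ/mol.
Br at 60° (staggered): CH3–Br gauche, CH3–Cl gauche, OCH3–Cl gauche, OCH3–COOH gauche; 3.6 + 2.9 + 2.8 + 3.6 = 12.9 kJ/mol.
Br at 120° (eclipsed): H–COOH eclipsed, CH3–Br eclipsed, OCH3–Cl eclipsed; 6.7 + 9.5 + 9.3 = 25.5 kJ/mol.
Br at 180° (staggered): CH3–Br gauche, CH3–COOH gauche, OCH3–Br gauche, OCH3–Cl gauche; 3.6 + 4.4 + 2.4 + 2.8 = 13.2 kJ/mol.
Br at 240° (eclipsed): H–Cl eclipsed, CH3–COOH eclipsed, OCH3–Br eclipsed; 4.9 + 11.5 + 9.4 = 25.8 kJ/mol.
Br at 300° (staggered): CH3–Cl gauche, CH3–COOH gauche, OCH3–Br gauche, OCH3–COOH gauche; 2.9 + 4.4 + 2.4 + 3.6 = 13.3 kJ/mol.
The maximum (26.2 kJ/mol) occurs with Br at 0°.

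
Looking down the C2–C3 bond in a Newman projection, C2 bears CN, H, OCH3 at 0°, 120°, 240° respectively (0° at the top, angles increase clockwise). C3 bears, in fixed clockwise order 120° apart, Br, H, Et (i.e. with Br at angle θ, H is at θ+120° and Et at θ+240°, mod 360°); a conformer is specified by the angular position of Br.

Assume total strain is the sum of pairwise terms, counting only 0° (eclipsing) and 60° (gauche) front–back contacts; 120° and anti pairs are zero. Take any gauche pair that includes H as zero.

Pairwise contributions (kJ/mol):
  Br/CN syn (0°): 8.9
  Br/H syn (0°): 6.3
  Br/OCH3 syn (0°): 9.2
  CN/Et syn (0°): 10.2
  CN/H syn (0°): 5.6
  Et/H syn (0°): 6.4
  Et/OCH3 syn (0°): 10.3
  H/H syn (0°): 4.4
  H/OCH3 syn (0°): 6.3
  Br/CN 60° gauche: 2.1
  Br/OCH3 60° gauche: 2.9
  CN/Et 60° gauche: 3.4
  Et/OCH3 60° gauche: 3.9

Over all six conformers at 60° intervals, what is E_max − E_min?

Br at 0° is eclipsed. CN at 0° is eclipsed with Br at 0° (8.9); H at 120° is eclipsed with H at 120° (4.4); OCH3 at 240° is eclipsed with Et at 240° (10.3). Total 23.6 kJ/mol.
Br at 60° is staggered. CN at 0° is gauche with Br at 60° (2.1); CN at 0° is gauche with Et at 300° (3.4); OCH3 at 240° is gauche with Et at 300° (3.9). Total 9.4 kJ/mol.
Br at 120° is eclipsed. CN at 0° is eclipsed with Et at 0° (10.2); H at 120° is eclipsed with Br at 120° (6.3); OCH3 at 240° is eclipsed with H at 240° (6.3). Total 22.8 kJ/mol.
Br at 180° is staggered. CN at 0° is gauche with Et at 60° (3.4); OCH3 at 240° is gauche with Br at 180° (2.9). Total 6.3 kJ/mol.
Br at 240° is eclipsed. CN at 0° is eclipsed with H at 0° (5.6); H at 120° is eclipsed with Et at 120° (6.4); OCH3 at 240° is eclipsed with Br at 240° (9.2). Total 21.2 kJ/mol.
Br at 300° is staggered. CN at 0° is gauche with Br at 300° (2.1); OCH3 at 240° is gauche with Br at 300° (2.9); OCH3 at 240° is gauche with Et at 180° (3.9). Total 8.9 kJ/mol.
Max at 0° (23.6 kJ/mol), min at 180° (6.3 kJ/mol); barrier = 17.3 kJ/mol.

17.3 kJ/mol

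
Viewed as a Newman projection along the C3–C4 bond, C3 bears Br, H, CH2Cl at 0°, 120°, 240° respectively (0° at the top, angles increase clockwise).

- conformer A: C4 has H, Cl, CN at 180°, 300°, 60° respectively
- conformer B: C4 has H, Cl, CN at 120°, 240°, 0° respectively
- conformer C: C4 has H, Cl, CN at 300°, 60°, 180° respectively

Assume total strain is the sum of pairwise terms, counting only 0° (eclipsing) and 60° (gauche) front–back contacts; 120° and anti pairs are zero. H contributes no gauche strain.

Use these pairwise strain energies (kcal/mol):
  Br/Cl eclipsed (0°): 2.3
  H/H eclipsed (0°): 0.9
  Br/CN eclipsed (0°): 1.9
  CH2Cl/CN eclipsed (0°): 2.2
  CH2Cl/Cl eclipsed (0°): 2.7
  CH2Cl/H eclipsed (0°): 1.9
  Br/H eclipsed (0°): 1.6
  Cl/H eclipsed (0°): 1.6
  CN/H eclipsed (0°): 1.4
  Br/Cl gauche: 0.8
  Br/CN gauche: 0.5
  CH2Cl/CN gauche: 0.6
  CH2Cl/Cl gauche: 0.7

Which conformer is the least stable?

B

A is staggered. Br at 0° is gauche with Cl at 300° (0.8); Br at 0° is gauche with CN at 60° (0.5); CH2Cl at 240° is gauche with Cl at 300° (0.7). Total 2.0 kcal/mol.
B is eclipsed. Br at 0° is eclipsed with CN at 0° (1.9); H at 120° is eclipsed with H at 120° (0.9); CH2Cl at 240° is eclipsed with Cl at 240° (2.7). Total 5.5 kcal/mol.
C is staggered. Br at 0° is gauche with Cl at 60° (0.8); CH2Cl at 240° is gauche with CN at 180° (0.6). Total 1.4 kcal/mol.
B has the highest total (5.5 kcal/mol).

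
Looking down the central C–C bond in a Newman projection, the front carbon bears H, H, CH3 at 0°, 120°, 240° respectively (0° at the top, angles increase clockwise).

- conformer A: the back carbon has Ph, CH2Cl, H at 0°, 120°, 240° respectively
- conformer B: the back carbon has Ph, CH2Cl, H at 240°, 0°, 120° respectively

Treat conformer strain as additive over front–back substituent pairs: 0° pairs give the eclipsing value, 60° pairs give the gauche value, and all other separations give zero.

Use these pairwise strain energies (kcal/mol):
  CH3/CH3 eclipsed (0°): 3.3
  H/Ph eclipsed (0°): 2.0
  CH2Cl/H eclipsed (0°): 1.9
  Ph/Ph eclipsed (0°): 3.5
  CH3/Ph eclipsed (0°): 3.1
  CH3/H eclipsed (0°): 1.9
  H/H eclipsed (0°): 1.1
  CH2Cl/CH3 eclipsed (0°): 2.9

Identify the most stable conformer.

A

A (eclipsed): H(0°)/Ph(0°) eclipsed 2.0; H(120°)/CH2Cl(120°) eclipsed 1.9; CH3(240°)/H(240°) eclipsed 1.9 → 5.8 kcal/mol.
B (eclipsed): H(0°)/CH2Cl(0°) eclipsed 1.9; H(120°)/H(120°) eclipsed 1.1; CH3(240°)/Ph(240°) eclipsed 3.1 → 6.1 kcal/mol.
A has the lowest total (5.8 kcal/mol).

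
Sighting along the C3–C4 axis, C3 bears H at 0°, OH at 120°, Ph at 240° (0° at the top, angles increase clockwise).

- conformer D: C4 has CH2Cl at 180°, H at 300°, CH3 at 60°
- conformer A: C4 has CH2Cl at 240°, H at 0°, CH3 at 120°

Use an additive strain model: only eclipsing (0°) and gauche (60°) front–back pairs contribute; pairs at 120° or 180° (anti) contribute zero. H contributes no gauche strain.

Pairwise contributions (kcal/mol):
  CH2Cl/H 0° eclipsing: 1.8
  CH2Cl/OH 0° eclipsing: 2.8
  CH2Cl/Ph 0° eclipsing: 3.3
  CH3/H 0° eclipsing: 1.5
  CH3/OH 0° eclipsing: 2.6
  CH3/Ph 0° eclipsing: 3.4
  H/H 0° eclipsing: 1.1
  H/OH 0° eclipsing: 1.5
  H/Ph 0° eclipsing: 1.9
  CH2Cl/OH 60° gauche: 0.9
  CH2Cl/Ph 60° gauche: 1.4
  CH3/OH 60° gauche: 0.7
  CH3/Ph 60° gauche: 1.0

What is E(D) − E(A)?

-4.0 kcal/mol

D (staggered): OH(120°)/CH2Cl(180°) gauche 0.9; OH(120°)/CH3(60°) gauche 0.7; Ph(240°)/CH2Cl(180°) gauche 1.4 → 3.0 kcal/mol.
A (eclipsed): H(0°)/H(0°) eclipsed 1.1; OH(120°)/CH3(120°) eclipsed 2.6; Ph(240°)/CH2Cl(240°) eclipsed 3.3 → 7.0 kcal/mol.
E(D) − E(A) = 3.0 − 7.0 = -4.0 kcal/mol.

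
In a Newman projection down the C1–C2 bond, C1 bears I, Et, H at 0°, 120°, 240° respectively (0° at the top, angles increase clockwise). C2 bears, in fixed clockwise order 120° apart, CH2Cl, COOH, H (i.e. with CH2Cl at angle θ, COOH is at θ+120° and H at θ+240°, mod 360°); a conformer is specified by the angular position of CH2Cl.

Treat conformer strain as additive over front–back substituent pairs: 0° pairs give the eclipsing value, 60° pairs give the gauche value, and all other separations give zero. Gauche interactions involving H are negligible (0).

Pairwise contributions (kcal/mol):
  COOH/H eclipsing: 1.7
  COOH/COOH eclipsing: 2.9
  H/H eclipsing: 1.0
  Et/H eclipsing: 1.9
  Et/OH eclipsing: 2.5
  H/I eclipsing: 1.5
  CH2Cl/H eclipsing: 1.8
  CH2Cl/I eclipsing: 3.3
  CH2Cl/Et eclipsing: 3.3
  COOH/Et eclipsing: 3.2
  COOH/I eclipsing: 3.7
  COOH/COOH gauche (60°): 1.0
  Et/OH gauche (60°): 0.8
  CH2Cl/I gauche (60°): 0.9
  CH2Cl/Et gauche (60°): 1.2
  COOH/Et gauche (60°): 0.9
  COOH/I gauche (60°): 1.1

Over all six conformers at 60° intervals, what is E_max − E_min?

CH2Cl at 0° (eclipsed): I(0°)/CH2Cl(0°) eclipsed 3.3; Et(120°)/COOH(120°) eclipsed 3.2; H(240°)/H(240°) eclipsed 1.0 → 7.5 kcal/mol.
CH2Cl at 60° (staggered): I(0°)/CH2Cl(60°) gauche 0.9; Et(120°)/CH2Cl(60°) gauche 1.2; Et(120°)/COOH(180°) gauche 0.9 → 3.0 kcal/mol.
CH2Cl at 120° (eclipsed): I(0°)/H(0°) eclipsed 1.5; Et(120°)/CH2Cl(120°) eclipsed 3.3; H(240°)/COOH(240°) eclipsed 1.7 → 6.5 kcal/mol.
CH2Cl at 180° (staggered): I(0°)/COOH(300°) gauche 1.1; Et(120°)/CH2Cl(180°) gauche 1.2 → 2.3 kcal/mol.
CH2Cl at 240° (eclipsed): I(0°)/COOH(0°) eclipsed 3.7; Et(120°)/H(120°) eclipsed 1.9; H(240°)/CH2Cl(240°) eclipsed 1.8 → 7.4 kcal/mol.
CH2Cl at 300° (staggered): I(0°)/CH2Cl(300°) gauche 0.9; I(0°)/COOH(60°) gauche 1.1; Et(120°)/COOH(60°) gauche 0.9 → 2.9 kcal/mol.
Max at 0° (7.5 kcal/mol), min at 180° (2.3 kcal/mol); barrier = 5.2 kcal/mol.

5.2 kcal/mol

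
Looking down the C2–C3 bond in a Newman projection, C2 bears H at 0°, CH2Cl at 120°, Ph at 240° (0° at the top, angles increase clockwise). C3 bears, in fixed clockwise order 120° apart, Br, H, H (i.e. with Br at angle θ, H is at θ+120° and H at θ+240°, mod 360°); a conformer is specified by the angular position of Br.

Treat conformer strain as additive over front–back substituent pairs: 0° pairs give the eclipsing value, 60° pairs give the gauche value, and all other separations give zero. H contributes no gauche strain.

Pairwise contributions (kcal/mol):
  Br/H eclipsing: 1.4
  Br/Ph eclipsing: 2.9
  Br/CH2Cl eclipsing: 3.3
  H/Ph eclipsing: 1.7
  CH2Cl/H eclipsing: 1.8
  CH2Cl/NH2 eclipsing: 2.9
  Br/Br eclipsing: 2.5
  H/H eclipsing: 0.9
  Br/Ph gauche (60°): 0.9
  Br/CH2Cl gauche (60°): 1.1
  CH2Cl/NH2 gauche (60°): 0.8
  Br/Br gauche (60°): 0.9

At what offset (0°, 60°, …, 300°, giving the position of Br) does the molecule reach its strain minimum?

Br at 0° (eclipsed): H–Br eclipsed, CH2Cl–H eclipsed, Ph–H eclipsed; 1.4 + 1.8 + 1.7 = 4.9 kcal/mol.
Br at 60° (staggered): CH2Cl–Br gauche; 1.1 = 1.1 kcal/mol.
Br at 120° (eclipsed): H–H eclipsed, CH2Cl–Br eclipsed, Ph–H eclipsed; 0.9 + 3.3 + 1.7 = 5.9 kcal/mol.
Br at 180° (staggered): CH2Cl–Br gauche, Ph–Br gauche; 1.1 + 0.9 = 2.0 kcal/mol.
Br at 240° (eclipsed): H–H eclipsed, CH2Cl–H eclipsed, Ph–Br eclipsed; 0.9 + 1.8 + 2.9 = 5.6 kcal/mol.
Br at 300° (staggered): Ph–Br gauche; 0.9 = 0.9 kcal/mol.
The minimum (0.9 kcal/mol) occurs with Br at 300°.

300°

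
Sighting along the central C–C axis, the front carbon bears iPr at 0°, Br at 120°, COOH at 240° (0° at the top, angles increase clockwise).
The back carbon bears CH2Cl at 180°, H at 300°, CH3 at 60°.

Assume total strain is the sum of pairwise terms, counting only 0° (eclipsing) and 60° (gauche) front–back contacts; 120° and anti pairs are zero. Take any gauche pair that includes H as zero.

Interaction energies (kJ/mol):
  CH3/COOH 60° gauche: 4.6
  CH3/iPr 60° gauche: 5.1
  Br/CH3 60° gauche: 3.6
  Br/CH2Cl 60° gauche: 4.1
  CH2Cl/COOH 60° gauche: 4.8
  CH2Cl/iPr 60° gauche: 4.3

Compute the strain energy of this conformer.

This conformer is staggered. iPr at 0° is gauche with CH3 at 60° (5.1); Br at 120° is gauche with CH2Cl at 180° (4.1); Br at 120° is gauche with CH3 at 60° (3.6); COOH at 240° is gauche with CH2Cl at 180° (4.8). Total 17.6 kJ/mol.

17.6 kJ/mol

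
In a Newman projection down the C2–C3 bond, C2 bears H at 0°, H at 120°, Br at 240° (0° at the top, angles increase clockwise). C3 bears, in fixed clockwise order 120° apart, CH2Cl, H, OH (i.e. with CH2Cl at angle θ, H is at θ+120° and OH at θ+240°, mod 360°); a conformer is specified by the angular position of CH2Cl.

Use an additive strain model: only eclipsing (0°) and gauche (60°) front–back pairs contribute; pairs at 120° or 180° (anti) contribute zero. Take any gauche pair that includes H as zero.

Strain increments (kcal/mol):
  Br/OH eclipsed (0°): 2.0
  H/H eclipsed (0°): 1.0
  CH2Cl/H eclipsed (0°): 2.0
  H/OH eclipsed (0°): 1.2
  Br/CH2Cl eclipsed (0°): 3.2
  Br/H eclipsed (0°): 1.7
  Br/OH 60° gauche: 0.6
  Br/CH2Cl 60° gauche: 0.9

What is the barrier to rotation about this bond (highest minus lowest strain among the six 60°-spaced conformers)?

CH2Cl at 0° (eclipsed): H(0°)/CH2Cl(0°) eclipsed 2.0; H(120°)/H(120°) eclipsed 1.0; Br(240°)/OH(240°) eclipsed 2.0 → 5.0 kcal/mol.
CH2Cl at 60° (staggered): Br(240°)/OH(300°) gauche 0.6 → 0.6 kcal/mol.
CH2Cl at 120° (eclipsed): H(0°)/OH(0°) eclipsed 1.2; H(120°)/CH2Cl(120°) eclipsed 2.0; Br(240°)/H(240°) eclipsed 1.7 → 4.9 kcal/mol.
CH2Cl at 180° (staggered): Br(240°)/CH2Cl(180°) gauche 0.9 → 0.9 kcal/mol.
CH2Cl at 240° (eclipsed): H(0°)/H(0°) eclipsed 1.0; H(120°)/OH(120°) eclipsed 1.2; Br(240°)/CH2Cl(240°) eclipsed 3.2 → 5.4 kcal/mol.
CH2Cl at 300° (staggered): Br(240°)/CH2Cl(300°) gauche 0.9; Br(240°)/OH(180°) gauche 0.6 → 1.5 kcal/mol.
Max at 240° (5.4 kcal/mol), min at 60° (0.6 kcal/mol); barrier = 4.8 kcal/mol.

4.8 kcal/mol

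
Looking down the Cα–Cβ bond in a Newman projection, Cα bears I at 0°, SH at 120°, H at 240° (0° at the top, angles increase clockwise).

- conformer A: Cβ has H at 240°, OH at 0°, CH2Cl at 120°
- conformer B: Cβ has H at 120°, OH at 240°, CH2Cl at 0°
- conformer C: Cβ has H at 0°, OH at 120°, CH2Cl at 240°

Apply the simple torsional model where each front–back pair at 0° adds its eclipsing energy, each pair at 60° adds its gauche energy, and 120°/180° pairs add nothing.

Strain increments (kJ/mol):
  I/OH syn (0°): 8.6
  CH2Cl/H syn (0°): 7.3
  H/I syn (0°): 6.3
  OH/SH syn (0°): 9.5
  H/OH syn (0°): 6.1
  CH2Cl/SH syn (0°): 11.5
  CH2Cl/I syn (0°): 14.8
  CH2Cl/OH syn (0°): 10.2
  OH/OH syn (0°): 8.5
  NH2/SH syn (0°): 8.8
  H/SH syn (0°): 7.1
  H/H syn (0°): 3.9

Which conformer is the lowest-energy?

C

A (eclipsed): I–OH eclipsed, SH–CH2Cl eclipsed, H–H eclipsed; 8.6 + 11.5 + 3.9 = 24.0 kJ/mol.
B (eclipsed): I–CH2Cl eclipsed, SH–H eclipsed, H–OH eclipsed; 14.8 + 7.1 + 6.1 = 28.0 kJ/mol.
C (eclipsed): I–H eclipsed, SH–OH eclipsed, H–CH2Cl eclipsed; 6.3 + 9.5 + 7.3 = 23.1 kJ/mol.
C has the lowest total (23.1 kJ/mol).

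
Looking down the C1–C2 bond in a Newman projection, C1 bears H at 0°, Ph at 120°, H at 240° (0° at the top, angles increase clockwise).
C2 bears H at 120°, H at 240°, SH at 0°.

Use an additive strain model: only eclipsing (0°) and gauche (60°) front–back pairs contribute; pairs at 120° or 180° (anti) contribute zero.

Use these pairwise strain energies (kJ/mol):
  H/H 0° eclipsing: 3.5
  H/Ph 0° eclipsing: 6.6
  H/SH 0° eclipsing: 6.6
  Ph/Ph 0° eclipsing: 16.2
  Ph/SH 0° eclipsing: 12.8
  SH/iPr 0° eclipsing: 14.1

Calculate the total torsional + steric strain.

16.7 kJ/mol

This conformer (eclipsed): H–SH eclipsed, Ph–H eclipsed, H–H eclipsed; 6.6 + 6.6 + 3.5 = 16.7 kJ/mol.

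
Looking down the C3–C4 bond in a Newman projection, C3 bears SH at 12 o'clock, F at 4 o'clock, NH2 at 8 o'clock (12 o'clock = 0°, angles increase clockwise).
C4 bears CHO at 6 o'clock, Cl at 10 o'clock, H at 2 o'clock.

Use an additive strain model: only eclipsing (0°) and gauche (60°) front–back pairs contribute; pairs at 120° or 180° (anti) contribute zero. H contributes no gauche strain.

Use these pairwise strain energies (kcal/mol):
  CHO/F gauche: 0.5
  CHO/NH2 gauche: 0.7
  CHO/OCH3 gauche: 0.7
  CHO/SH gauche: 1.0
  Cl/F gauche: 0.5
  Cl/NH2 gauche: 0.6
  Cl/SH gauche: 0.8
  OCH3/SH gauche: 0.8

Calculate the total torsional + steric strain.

2.6 kcal/mol

This conformer (staggered): SH(0°)/Cl(300°) gauche 0.8; F(120°)/CHO(180°) gauche 0.5; NH2(240°)/CHO(180°) gauche 0.7; NH2(240°)/Cl(300°) gauche 0.6 → 2.6 kcal/mol.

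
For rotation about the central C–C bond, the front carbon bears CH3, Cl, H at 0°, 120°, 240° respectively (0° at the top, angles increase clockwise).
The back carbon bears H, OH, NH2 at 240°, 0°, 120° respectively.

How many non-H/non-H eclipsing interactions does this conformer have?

2

Non-H eclipsing pairs: CH3(0°)/OH(0°); Cl(120°)/NH2(120°) — 2 interactions.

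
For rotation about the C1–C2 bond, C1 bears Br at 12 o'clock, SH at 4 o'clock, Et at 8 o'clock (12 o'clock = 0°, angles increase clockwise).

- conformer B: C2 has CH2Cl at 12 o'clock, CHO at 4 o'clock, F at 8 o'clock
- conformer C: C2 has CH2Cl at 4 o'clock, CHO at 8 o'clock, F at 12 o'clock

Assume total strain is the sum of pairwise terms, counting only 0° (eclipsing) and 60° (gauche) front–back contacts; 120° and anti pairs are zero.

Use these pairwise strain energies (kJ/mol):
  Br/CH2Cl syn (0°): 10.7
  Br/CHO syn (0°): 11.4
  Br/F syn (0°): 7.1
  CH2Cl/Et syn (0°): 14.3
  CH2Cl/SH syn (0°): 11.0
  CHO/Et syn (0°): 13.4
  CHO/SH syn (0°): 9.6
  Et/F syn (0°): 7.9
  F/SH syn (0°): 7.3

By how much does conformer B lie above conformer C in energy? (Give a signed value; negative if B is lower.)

B (eclipsed): Br(0°)/CH2Cl(0°) eclipsed 10.7; SH(120°)/CHO(120°) eclipsed 9.6; Et(240°)/F(240°) eclipsed 7.9 → 28.2 kJ/mol.
C (eclipsed): Br(0°)/F(0°) eclipsed 7.1; SH(120°)/CH2Cl(120°) eclipsed 11.0; Et(240°)/CHO(240°) eclipsed 13.4 → 31.5 kJ/mol.
E(B) − E(C) = 28.2 − 31.5 = -3.3 kJ/mol.

-3.3 kJ/mol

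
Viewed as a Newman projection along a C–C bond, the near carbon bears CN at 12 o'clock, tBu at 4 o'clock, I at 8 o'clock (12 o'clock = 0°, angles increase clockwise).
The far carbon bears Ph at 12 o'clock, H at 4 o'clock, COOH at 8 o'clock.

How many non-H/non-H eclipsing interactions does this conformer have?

Non-H eclipsing pairs: CN(0°)/Ph(0°); I(240°)/COOH(240°) — 2 interactions.

2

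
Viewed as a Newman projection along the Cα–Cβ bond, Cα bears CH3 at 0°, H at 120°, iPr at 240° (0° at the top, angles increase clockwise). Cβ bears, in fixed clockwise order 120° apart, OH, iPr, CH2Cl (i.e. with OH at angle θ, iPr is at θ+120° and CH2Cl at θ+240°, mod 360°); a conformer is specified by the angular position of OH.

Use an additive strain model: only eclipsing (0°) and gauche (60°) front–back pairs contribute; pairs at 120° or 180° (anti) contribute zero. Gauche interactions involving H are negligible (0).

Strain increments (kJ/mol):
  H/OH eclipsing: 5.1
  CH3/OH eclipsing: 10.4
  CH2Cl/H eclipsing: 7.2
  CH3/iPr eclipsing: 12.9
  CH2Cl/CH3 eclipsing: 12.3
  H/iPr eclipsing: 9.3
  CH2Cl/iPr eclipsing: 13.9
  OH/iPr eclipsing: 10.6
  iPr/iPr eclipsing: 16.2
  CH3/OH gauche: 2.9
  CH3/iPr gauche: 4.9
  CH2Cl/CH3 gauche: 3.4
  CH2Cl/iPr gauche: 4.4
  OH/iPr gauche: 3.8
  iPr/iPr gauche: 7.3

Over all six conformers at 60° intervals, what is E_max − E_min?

OH at 0° (eclipsed): CH3(0°)/OH(0°) eclipsed 10.4; H(120°)/iPr(120°) eclipsed 9.3; iPr(240°)/CH2Cl(240°) eclipsed 13.9 → 33.6 kJ/mol.
OH at 60° (staggered): CH3(0°)/OH(60°) gauche 2.9; CH3(0°)/CH2Cl(300°) gauche 3.4; iPr(240°)/iPr(180°) gauche 7.3; iPr(240°)/CH2Cl(300°) gauche 4.4 → 18.0 kJ/mol.
OH at 120° (eclipsed): CH3(0°)/CH2Cl(0°) eclipsed 12.3; H(120°)/OH(120°) eclipsed 5.1; iPr(240°)/iPr(240°) eclipsed 16.2 → 33.6 kJ/mol.
OH at 180° (staggered): CH3(0°)/iPr(300°) gauche 4.9; CH3(0°)/CH2Cl(60°) gauche 3.4; iPr(240°)/OH(180°) gauche 3.8; iPr(240°)/iPr(300°) gauche 7.3 → 19.4 kJ/mol.
OH at 240° (eclipsed): CH3(0°)/iPr(0°) eclipsed 12.9; H(120°)/CH2Cl(120°) eclipsed 7.2; iPr(240°)/OH(240°) eclipsed 10.6 → 30.7 kJ/mol.
OH at 300° (staggered): CH3(0°)/OH(300°) gauche 2.9; CH3(0°)/iPr(60°) gauche 4.9; iPr(240°)/OH(300°) gauche 3.8; iPr(240°)/CH2Cl(180°) gauche 4.4 → 16.0 kJ/mol.
Max at 0° (33.6 kJ/mol), min at 300° (16.0 kJ/mol); barrier = 17.6 kJ/mol.

17.6 kJ/mol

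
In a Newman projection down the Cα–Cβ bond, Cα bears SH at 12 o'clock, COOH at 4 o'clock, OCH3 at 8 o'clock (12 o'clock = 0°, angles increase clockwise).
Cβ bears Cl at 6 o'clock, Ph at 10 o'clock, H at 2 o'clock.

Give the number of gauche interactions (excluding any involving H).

4

Non-H gauche pairs: SH(0°)/Ph(300°); COOH(120°)/Cl(180°); OCH3(240°)/Cl(180°); OCH3(240°)/Ph(300°) — 4 interactions.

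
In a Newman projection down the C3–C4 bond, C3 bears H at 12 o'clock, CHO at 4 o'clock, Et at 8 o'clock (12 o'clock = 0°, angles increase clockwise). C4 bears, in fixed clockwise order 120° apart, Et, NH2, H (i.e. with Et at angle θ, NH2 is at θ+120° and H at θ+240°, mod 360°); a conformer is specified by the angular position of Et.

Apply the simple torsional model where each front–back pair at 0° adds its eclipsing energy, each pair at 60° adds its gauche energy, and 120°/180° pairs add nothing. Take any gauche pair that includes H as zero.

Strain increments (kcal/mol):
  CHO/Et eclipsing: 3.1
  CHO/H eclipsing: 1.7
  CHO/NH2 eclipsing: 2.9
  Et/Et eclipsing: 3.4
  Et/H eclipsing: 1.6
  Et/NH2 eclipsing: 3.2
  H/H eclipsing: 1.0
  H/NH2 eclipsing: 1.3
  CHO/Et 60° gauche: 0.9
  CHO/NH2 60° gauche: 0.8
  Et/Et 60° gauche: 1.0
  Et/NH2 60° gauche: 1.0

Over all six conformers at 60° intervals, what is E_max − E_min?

5.5 kcal/mol

Et at 0° is eclipsed. H at 0° is eclipsed with Et at 0° (1.6); CHO at 120° is eclipsed with NH2 at 120° (2.9); Et at 240° is eclipsed with H at 240° (1.6). Total 6.1 kcal/mol.
Et at 60° is staggered. CHO at 120° is gauche with Et at 60° (0.9); CHO at 120° is gauche with NH2 at 180° (0.8); Et at 240° is gauche with NH2 at 180° (1.0). Total 2.7 kcal/mol.
Et at 120° is eclipsed. H at 0° is eclipsed with H at 0° (1.0); CHO at 120° is eclipsed with Et at 120° (3.1); Et at 240° is eclipsed with NH2 at 240° (3.2). Total 7.3 kcal/mol.
Et at 180° is staggered. CHO at 120° is gauche with Et at 180° (0.9); Et at 240° is gauche with Et at 180° (1.0); Et at 240° is gauche with NH2 at 300° (1.0). Total 2.9 kcal/mol.
Et at 240° is eclipsed. H at 0° is eclipsed with NH2 at 0° (1.3); CHO at 120° is eclipsed with H at 120° (1.7); Et at 240° is eclipsed with Et at 240° (3.4). Total 6.4 kcal/mol.
Et at 300° is staggered. CHO at 120° is gauche with NH2 at 60° (0.8); Et at 240° is gauche with Et at 300° (1.0). Total 1.8 kcal/mol.
Max at 120° (7.3 kcal/mol), min at 300° (1.8 kcal/mol); barrier = 5.5 kcal/mol.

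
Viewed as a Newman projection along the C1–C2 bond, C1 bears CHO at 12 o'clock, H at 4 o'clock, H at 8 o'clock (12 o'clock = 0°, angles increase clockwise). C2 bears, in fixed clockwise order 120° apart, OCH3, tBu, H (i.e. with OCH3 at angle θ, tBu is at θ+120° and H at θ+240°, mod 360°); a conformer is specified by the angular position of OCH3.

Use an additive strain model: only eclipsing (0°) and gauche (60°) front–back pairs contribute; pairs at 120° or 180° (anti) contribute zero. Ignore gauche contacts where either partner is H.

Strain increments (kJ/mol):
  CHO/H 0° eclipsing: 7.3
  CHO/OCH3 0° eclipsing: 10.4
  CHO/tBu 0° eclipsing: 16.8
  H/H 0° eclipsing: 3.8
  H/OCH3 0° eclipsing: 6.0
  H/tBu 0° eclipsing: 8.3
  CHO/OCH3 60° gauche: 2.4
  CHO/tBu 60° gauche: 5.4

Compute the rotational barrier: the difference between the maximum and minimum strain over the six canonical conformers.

OCH3 at 0° (eclipsed): CHO(0°)/OCH3(0°) eclipsed 10.4; H(120°)/tBu(120°) eclipsed 8.3; H(240°)/H(240°) eclipsed 3.8 → 22.5 kJ/mol.
OCH3 at 60° (staggered): CHO(0°)/OCH3(60°) gauche 2.4 → 2.4 kJ/mol.
OCH3 at 120° (eclipsed): CHO(0°)/H(0°) eclipsed 7.3; H(120°)/OCH3(120°) eclipsed 6.0; H(240°)/tBu(240°) eclipsed 8.3 → 21.6 kJ/mol.
OCH3 at 180° (staggered): CHO(0°)/tBu(300°) gauche 5.4 → 5.4 kJ/mol.
OCH3 at 240° (eclipsed): CHO(0°)/tBu(0°) eclipsed 16.8; H(120°)/H(120°) eclipsed 3.8; H(240°)/OCH3(240°) eclipsed 6.0 → 26.6 kJ/mol.
OCH3 at 300° (staggered): CHO(0°)/OCH3(300°) gauche 2.4; CHO(0°)/tBu(60°) gauche 5.4 → 7.8 kJ/mol.
Max at 240° (26.6 kJ/mol), min at 60° (2.4 kJ/mol); barrier = 24.2 kJ/mol.

24.2 kJ/mol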